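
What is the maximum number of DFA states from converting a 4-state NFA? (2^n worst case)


NFA has 4 states
Subset construction: each DFA state = subset of NFA states
Maximum subsets = 2^4
2^4 = 16

16


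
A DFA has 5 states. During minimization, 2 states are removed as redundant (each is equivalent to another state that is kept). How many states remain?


Original DFA: 5 states
Redundant states removed: 2
Minimized states = original - removed
= 5 - 2
= 3

3


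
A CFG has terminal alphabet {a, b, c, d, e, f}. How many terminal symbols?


Terminal symbols: a, b, c, d, e, f
Counting each: a (#1), b (#2), c (#3), d (#4), e (#5), f (#6)
Total = 6

6


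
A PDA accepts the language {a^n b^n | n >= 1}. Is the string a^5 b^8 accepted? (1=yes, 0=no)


Language requires equal numbers of a's and b's
PDA pushes for each 'a', pops for each 'b'
Number of a's = 5
Number of b's = 8
5 != 8 -> Reject

0


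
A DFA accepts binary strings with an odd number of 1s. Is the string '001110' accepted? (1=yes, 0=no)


DFA has 2 states: q_even (start, accept=no) and q_odd
Processing string '001110' character by character:
  Position 0: read '0', 1-count=0 -> q_even (no change)
  Position 1: read '0', 1-count=0 -> q_even (no change)
  Position 2: read '1', 1-count=1 -> q_odd
  Position 3: read '1', 1-count=2 -> q_even
  Position 4: read '1', 1-count=3 -> q_odd
  Position 5: read '0', 1-count=3 -> q_odd (no change)
Final state: q_odd, total 1s = 3 (odd); the DFA requires an odd count -> accept

1


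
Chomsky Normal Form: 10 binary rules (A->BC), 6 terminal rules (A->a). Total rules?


CNF allows two rule forms:
  A -> BC (binary): 10 rules
  A -> a (terminal): 6 rules
Total = 10 + 6 = 16

16


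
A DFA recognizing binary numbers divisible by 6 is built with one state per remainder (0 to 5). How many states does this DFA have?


Divisibility by 6 is tracked via the remainder mod 6: 0, 1, ..., 5
The construction assigns one state to each remainder
Number of remainders = 6

6


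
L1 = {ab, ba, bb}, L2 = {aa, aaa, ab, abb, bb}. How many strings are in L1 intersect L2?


L1 = {ab, ba, bb}
L2 = {aa, aaa, ab, abb, bb}
Checking each string in L1 against L2:
  'ab': in L2? Yes
  'ba': in L2? No
  'bb': in L2? Yes
Intersection = {ab, bb}
|L1 ∩ L2| = 2

2


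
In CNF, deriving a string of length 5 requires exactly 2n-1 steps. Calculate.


Chomsky Normal Form derivation:
String length n = 5
Each step either:
  - Splits a nonterminal into two (n-1 such steps)
  - Converts a nonterminal to terminal (n such steps)
Total = (n-1) + n = 2n - 1
= 2(5) - 1
= 10 - 1
= 9

9


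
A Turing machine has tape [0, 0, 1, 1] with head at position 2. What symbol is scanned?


Tape: [0, 0, 1, 1]
Positions: 0 1 2 3
Values:    0 0 1 1
Head at position 2
tape[2] = 1

1


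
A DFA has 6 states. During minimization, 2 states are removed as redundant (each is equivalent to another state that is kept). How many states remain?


Original DFA: 6 states
Redundant states removed: 2
Minimized states = original - removed
= 6 - 2
= 4

4


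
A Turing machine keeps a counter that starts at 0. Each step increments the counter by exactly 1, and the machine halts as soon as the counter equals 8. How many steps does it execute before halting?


Counter starts at 0. Counting sequence:
  Step 1: counter = 1
  Step 2: counter = 2
  Step 3: counter = 3
  Step 4: counter = 4
  Step 5: counter = 5
  Step 6: counter = 6
  Step 7: counter = 7
  Step 8: counter = 8
Counter reached 8 -> halt
Total steps = 8

8


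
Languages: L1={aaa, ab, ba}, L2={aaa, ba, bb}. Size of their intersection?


L1 = {aaa, ab, ba}
L2 = {aaa, ba, bb}
Checking each string in L1 against L2:
  'aaa': in L2? Yes
  'ab': in L2? No
  'ba': in L2? Yes
Intersection = {aaa, ba}
|L1 ∩ L2| = 2

2


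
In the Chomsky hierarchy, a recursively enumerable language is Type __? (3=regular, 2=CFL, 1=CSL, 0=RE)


Chomsky hierarchy levels:
  Type 3: Regular (DFA/NFA/regex)
  Type 2: Context-free (PDA)
  Type 1: Context-sensitive
  Type 0: Recursively enumerable (TM)
'recursively enumerable' corresponds to Type 0

0


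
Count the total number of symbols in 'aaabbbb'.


String: 'aaabbbb'
Counting characters:
  'a' appears 3 time(s)
  'b' appears 4 time(s)
Total length = 3 + 4 = 7

7


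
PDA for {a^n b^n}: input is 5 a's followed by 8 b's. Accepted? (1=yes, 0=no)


Language requires equal numbers of a's and b's
PDA pushes for each 'a', pops for each 'b'
Number of a's = 5
Number of b's = 8
5 != 8 -> Reject

0


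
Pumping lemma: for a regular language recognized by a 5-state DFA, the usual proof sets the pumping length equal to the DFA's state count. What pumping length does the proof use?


Pumping lemma for regular languages (standard proof):
Take p = |Q|, the number of DFA states.
Any string of length >= |Q| passes through |Q|+1 states while reading its first |Q| symbols,
so by pigeonhole some state repeats, giving the loop that can be pumped.
Here |Q| = 5
Therefore the proof uses p = 5

5


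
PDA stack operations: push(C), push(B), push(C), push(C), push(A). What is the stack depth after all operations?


Tracing stack operations:
  push(C) -> stack = [C], depth=1
  push(B) -> stack = [C,B], depth=2
  push(C) -> stack = [C,B,C], depth=3
  push(C) -> stack = [C,B,C,C], depth=4
  push(A) -> stack = [C,B,C,C,A], depth=5
Final depth = 5

5


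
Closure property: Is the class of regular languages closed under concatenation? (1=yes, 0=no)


Regular languages are closed under all standard operations:
- Union: Yes (product construction)
- Intersection: Yes (product construction)
- Complement: Yes (swap accept/reject)
- Concatenation: Yes (NFA construction)
Operation: concatenation -> Closed

1


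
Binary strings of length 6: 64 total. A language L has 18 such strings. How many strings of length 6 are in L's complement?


Alphabet: {0,1}
String length: 6
Total strings of length 6 = 2^6 = 64
Strings in L = 18
Complement = total - |L|
= 64 - 18
= 46

46


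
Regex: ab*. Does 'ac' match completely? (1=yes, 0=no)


Pattern: ab*
String: 'ac'
Pattern requires: exactly one 'a' followed by zero or more 'b's
First char is 'a' -> OK
Rest 'c': all b's? No
Result: 0

0


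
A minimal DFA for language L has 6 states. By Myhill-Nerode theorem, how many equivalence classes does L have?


Myhill-Nerode theorem:
Number of equivalence classes = number of states in minimal DFA
Minimal DFA states = 6
Therefore equivalence classes = 6

6


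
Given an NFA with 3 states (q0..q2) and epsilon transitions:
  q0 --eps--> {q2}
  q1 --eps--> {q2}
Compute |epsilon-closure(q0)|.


Starting from q0
Initialize closure = {q0}
Follow epsilon from q0 -> add q2
Final closure: {q0, q2}
Size = 2

2


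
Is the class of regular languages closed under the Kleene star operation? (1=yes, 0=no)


Regular languages are closed under:
- Union (DFA product construction)
- Intersection (DFA product construction)
- Complement (swap accept/reject states)
- Concatenation (NFA construction)
- Kleene star (NFA construction)
Kleene star is in this list
Therefore: closed

1


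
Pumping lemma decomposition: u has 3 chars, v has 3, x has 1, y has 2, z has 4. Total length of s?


|s| = |u| + |v| + |x| + |y| + |z|
= 3 + 3 + 1 + 2 + 4
= 6 + 1 + 6
= 7 + 6
= 13

13


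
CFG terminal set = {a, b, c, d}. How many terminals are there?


Terminal symbols: a, b, c, d
Counting each: a (#1), b (#2), c (#3), d (#4)
Total = 4

4


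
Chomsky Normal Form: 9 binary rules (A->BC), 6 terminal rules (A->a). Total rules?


CNF allows two rule forms:
  A -> BC (binary): 9 rules
  A -> a (terminal): 6 rules
Total = 9 + 6 = 15

15


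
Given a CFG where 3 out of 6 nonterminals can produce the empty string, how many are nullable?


Nonterminals: {S, A, B, C, D, E}
A nonterminal is nullable if it can derive epsilon
Counting nullable nonterminals: 3
Total nullable = 3

3


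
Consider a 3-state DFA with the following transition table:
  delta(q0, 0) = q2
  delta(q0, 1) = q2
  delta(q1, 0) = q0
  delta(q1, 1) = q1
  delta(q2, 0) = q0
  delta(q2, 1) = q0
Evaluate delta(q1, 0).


Looking up transition function:
delta(q1, 0) in the table
Row: q1, Column: 0
Result: q0

q0


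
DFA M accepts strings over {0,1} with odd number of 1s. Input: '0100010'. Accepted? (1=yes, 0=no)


DFA has 2 states: q_even (start, accept=no) and q_odd
Processing string '0100010' character by character:
  Position 0: read '0', 1-count=0 -> q_even (no change)
  Position 1: read '1', 1-count=1 -> q_odd
  Position 2: read '0', 1-count=1 -> q_odd (no change)
  Position 3: read '0', 1-count=1 -> q_odd (no change)
  Position 4: read '0', 1-count=1 -> q_odd (no change)
  Position 5: read '1', 1-count=2 -> q_even
  Position 6: read '0', 1-count=2 -> q_even (no change)
Final state: q_even, total 1s = 2 (even); the DFA requires an odd count -> reject

0


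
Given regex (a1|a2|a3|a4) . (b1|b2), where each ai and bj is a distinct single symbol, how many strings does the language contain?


First group: 4 alternatives
Second group: 2 alternatives
Concatenation: each choice from group 1 pairs with each from group 2
Total = 4 x 2 = 8

8


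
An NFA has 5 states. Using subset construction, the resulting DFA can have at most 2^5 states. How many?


NFA has 5 states
Subset construction: each DFA state = subset of NFA states
Maximum subsets = 2^5
2^5 = 32

32


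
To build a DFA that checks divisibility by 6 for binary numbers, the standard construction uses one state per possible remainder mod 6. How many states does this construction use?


Divisibility by 6 is tracked via the remainder mod 6: 0, 1, ..., 5
The construction assigns one state to each remainder
Number of remainders = 6

6


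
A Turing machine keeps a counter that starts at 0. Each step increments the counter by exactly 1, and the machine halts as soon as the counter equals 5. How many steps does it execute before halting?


Counter starts at 0. Counting sequence:
  Step 1: counter = 1
  Step 2: counter = 2
  Step 3: counter = 3
  Step 4: counter = 4
  Step 5: counter = 5
Counter reached 5 -> halt
Total steps = 5

5


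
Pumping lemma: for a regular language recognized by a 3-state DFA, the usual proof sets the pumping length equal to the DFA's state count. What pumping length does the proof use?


Pumping lemma for regular languages (standard proof):
Take p = |Q|, the number of DFA states.
Any string of length >= |Q| passes through |Q|+1 states while reading its first |Q| symbols,
so by pigeonhole some state repeats, giving the loop that can be pumped.
Here |Q| = 3
Therefore the proof uses p = 3

3


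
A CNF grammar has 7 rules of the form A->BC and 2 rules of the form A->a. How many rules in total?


CNF allows two rule forms:
  A -> BC (binary): 7 rules
  A -> a (terminal): 2 rules
Total = 7 + 2 = 9

9


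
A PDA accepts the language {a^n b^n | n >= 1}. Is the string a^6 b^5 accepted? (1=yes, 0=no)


Language requires equal numbers of a's and b's
PDA pushes for each 'a', pops for each 'b'
Number of a's = 6
Number of b's = 5
6 != 5 -> Reject

0


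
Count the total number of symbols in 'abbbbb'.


String: 'abbbbb'
Counting characters:
  'a' appears 1 time(s)
  'b' appears 5 time(s)
Total length = 1 + 5 = 6

6


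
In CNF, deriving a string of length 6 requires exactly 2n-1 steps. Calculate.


Chomsky Normal Form derivation:
String length n = 6
Each step either:
  - Splits a nonterminal into two (n-1 such steps)
  - Converts a nonterminal to terminal (n such steps)
Total = (n-1) + n = 2n - 1
= 2(6) - 1
= 12 - 1
= 11

11


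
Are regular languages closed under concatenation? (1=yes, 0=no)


Regular languages are closed under:
- Union (DFA product construction)
- Intersection (DFA product construction)
- Complement (swap accept/reject states)
- Concatenation (NFA construction)
- Kleene star (NFA construction)
concatenation is in this list
Therefore: closed

1


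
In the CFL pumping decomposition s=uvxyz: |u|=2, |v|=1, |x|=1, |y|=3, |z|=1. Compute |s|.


|s| = |u| + |v| + |x| + |y| + |z|
= 2 + 1 + 1 + 3 + 1
= 3 + 1 + 4
= 4 + 4
= 8

8


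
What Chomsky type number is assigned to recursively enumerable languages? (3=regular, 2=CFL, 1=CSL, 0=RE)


Chomsky hierarchy levels:
  Type 3: Regular (DFA/NFA/regex)
  Type 2: Context-free (PDA)
  Type 1: Context-sensitive
  Type 0: Recursively enumerable (TM)
'recursively enumerable' corresponds to Type 0

0


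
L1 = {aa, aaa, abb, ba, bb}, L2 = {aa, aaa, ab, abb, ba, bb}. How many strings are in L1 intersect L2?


L1 = {aa, aaa, abb, ba, bb}
L2 = {aa, aaa, ab, abb, ba, bb}
Checking each string in L1 against L2:
  'aa': in L2? Yes
  'aaa': in L2? Yes
  'abb': in L2? Yes
  'ba': in L2? Yes
  'bb': in L2? Yes
Intersection = {aa, aaa, abb, ba, bb}
|L1 ∩ L2| = 5

5


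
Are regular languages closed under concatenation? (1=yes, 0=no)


Regular languages are closed under all standard operations:
- Union: Yes (product construction)
- Intersection: Yes (product construction)
- Complement: Yes (swap accept/reject)
- Concatenation: Yes (NFA construction)
Operation: concatenation -> Closed

1


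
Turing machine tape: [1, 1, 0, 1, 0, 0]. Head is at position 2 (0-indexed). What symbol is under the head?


Tape: [1, 1, 0, 1, 0, 0]
Positions: 0 1 2 3 4 5
Values:    1 1 0 1 0 0
Head at position 2
tape[2] = 0

0


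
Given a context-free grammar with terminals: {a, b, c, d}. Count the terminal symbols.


Terminal symbols: a, b, c, d
Counting each: a (#1), b (#2), c (#3), d (#4)
Total = 4

4


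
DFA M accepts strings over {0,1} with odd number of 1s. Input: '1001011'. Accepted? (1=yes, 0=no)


DFA has 2 states: q_even (start, accept=no) and q_odd
Processing string '1001011' character by character:
  Position 0: read '1', 1-count=1 -> q_odd
  Position 1: read '0', 1-count=1 -> q_odd (no change)
  Position 2: read '0', 1-count=1 -> q_odd (no change)
  Position 3: read '1', 1-count=2 -> q_even
  Position 4: read '0', 1-count=2 -> q_even (no change)
  Position 5: read '1', 1-count=3 -> q_odd
  Position 6: read '1', 1-count=4 -> q_even
Final state: q_even, total 1s = 4 (even); the DFA requires an odd count -> reject

0


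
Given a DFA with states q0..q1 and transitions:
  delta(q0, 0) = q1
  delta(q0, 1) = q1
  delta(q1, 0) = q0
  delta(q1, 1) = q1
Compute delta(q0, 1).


Looking up transition function:
delta(q0, 1) in the table
Row: q0, Column: 1
Result: q1

q1


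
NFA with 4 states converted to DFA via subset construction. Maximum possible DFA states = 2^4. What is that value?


NFA has 4 states
Subset construction: each DFA state = subset of NFA states
Maximum subsets = 2^4
2^4 = 16

16


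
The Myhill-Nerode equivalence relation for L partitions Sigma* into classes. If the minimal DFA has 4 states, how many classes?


Myhill-Nerode theorem:
Number of equivalence classes = number of states in minimal DFA
Minimal DFA states = 4
Therefore equivalence classes = 4

4


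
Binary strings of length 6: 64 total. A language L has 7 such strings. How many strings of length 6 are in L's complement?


Alphabet: {0,1}
String length: 6
Total strings of length 6 = 2^6 = 64
Strings in L = 7
Complement = total - |L|
= 64 - 7
= 57

57


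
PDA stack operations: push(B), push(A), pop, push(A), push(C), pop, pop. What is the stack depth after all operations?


Tracing stack operations:
  push(B) -> stack = [B], depth=1
  push(A) -> stack = [B,A], depth=2
  pop -> removed A, stack = [B], depth=1
  push(A) -> stack = [B,A], depth=2
  push(C) -> stack = [B,A,C], depth=3
  pop -> removed C, stack = [B,A], depth=2
  pop -> removed A, stack = [B], depth=1
Final depth = 1

1


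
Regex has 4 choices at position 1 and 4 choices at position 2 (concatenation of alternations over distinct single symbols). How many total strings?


First group: 4 alternatives
Second group: 4 alternatives
Concatenation: each choice from group 1 pairs with each from group 2
Total = 4 x 4 = 16

16


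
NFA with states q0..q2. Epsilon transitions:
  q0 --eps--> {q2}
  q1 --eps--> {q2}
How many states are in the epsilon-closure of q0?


Starting from q0
Initialize closure = {q0}
Follow epsilon from q0 -> add q2
Final closure: {q0, q2}
Size = 2

2


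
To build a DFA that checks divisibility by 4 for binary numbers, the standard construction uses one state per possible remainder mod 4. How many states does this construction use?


Divisibility by 4 is tracked via the remainder mod 4: 0, 1, ..., 3
The construction assigns one state to each remainder
Number of remainders = 4

4


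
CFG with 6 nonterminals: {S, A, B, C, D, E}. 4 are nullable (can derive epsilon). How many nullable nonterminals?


Nonterminals: {S, A, B, C, D, E}
A nonterminal is nullable if it can derive epsilon
Counting nullable nonterminals: 4
Total nullable = 4

4


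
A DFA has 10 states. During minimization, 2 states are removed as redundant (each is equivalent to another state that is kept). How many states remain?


Original DFA: 10 states
Redundant states removed: 2
Minimized states = original - removed
= 10 - 2
= 8

8


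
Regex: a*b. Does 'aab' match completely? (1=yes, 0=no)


Pattern: a*b
String: 'aab'
Pattern requires: zero or more 'a's followed by exactly one 'b'
Found 2 leading 'a's
Remaining: 'b'
Remaining is exactly 'b' -> match
Result: 1

1


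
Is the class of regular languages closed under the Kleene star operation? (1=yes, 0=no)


Regular languages are closed under:
- Union (DFA product construction)
- Intersection (DFA product construction)
- Complement (swap accept/reject states)
- Concatenation (NFA construction)
- Kleene star (NFA construction)
Kleene star is in this list
Therefore: closed

1


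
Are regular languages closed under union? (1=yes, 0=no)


Regular languages are closed under all standard operations:
- Union: Yes (product construction)
- Intersection: Yes (product construction)
- Complement: Yes (swap accept/reject)
- Concatenation: Yes (NFA construction)
Operation: union -> Closed

1


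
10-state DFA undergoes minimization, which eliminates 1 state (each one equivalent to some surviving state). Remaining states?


Original DFA: 10 states
Redundant states removed: 1
Minimized states = original - removed
= 10 - 1
= 9

9


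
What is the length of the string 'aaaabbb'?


String: 'aaaabbb'
Counting characters:
  'a' appears 4 time(s)
  'b' appears 3 time(s)
Total length = 4 + 3 = 7

7


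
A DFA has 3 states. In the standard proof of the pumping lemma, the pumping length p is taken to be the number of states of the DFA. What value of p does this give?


Pumping lemma for regular languages (standard proof):
Take p = |Q|, the number of DFA states.
Any string of length >= |Q| passes through |Q|+1 states while reading its first |Q| symbols,
so by pigeonhole some state repeats, giving the loop that can be pumped.
Here |Q| = 3
Therefore the proof uses p = 3

3


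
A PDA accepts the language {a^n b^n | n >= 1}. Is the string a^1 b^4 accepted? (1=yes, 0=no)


Language requires equal numbers of a's and b's
PDA pushes for each 'a', pops for each 'b'
Number of a's = 1
Number of b's = 4
1 != 4 -> Reject

0


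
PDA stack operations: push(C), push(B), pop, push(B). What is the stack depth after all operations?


Tracing stack operations:
  push(C) -> stack = [C], depth=1
  push(B) -> stack = [C,B], depth=2
  pop -> removed B, stack = [C], depth=1
  push(B) -> stack = [C,B], depth=2
Final depth = 2

2


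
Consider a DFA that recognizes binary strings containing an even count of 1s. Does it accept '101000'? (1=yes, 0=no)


DFA has 2 states: q_even (start, accept=yes) and q_odd
Processing string '101000' character by character:
  Position 0: read '1', 1-count=1 -> q_odd
  Position 1: read '0', 1-count=1 -> q_odd (no change)
  Position 2: read '1', 1-count=2 -> q_even
  Position 3: read '0', 1-count=2 -> q_even (no change)
  Position 4: read '0', 1-count=2 -> q_even (no change)
  Position 5: read '0', 1-count=2 -> q_even (no change)
Final state: q_even, total 1s = 2 (even); the DFA requires an even count -> accept

1


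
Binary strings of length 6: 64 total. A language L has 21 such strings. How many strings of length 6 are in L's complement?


Alphabet: {0,1}
String length: 6
Total strings of length 6 = 2^6 = 64
Strings in L = 21
Complement = total - |L|
= 64 - 21
= 43

43


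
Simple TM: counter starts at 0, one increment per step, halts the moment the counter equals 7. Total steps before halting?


Counter starts at 0. Counting sequence:
  Step 1: counter = 1
  Step 2: counter = 2
  Step 3: counter = 3
  Step 4: counter = 4
  Step 5: counter = 5
  Step 6: counter = 6
  Step 7: counter = 7
Counter reached 7 -> halt
Total steps = 7

7


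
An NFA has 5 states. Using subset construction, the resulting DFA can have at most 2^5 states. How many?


NFA has 5 states
Subset construction: each DFA state = subset of NFA states
Maximum subsets = 2^5
2^5 = 32

32


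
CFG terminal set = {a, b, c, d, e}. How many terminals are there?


Terminal symbols: a, b, c, d, e
Counting each: a (#1), b (#2), c (#3), d (#4), e (#5)
Total = 5

5


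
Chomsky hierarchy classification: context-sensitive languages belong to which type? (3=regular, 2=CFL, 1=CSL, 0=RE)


Chomsky hierarchy levels:
  Type 3: Regular (DFA/NFA/regex)
  Type 2: Context-free (PDA)
  Type 1: Context-sensitive
  Type 0: Recursively enumerable (TM)
'context-sensitive' corresponds to Type 1

1


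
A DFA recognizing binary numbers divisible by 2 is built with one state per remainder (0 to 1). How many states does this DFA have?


Divisibility by 2 is tracked via the remainder mod 2: 0, 1, ..., 1
The construction assigns one state to each remainder
Number of remainders = 2

2


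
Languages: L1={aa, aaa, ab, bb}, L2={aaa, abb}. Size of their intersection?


L1 = {aa, aaa, ab, bb}
L2 = {aaa, abb}
Checking each string in L1 against L2:
  'aa': in L2? No
  'aaa': in L2? Yes
  'ab': in L2? No
  'bb': in L2? No
Intersection = {aaa}
|L1 ∩ L2| = 1

1


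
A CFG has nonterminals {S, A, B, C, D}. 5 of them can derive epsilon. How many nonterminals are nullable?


Nonterminals: {S, A, B, C, D}
A nonterminal is nullable if it can derive epsilon
Counting nullable nonterminals: 5
Total nullable = 5

5


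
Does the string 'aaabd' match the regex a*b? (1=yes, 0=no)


Pattern: a*b
String: 'aaabd'
Pattern requires: zero or more 'a's followed by exactly one 'b'
Found 3 leading 'a's
Remaining: 'bd'
Remaining is not 'b' -> no match
Result: 0

0


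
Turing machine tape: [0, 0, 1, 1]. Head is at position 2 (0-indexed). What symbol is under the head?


Tape: [0, 0, 1, 1]
Positions: 0 1 2 3
Values:    0 0 1 1
Head at position 2
tape[2] = 1

1


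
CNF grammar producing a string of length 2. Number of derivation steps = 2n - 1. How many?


Chomsky Normal Form derivation:
String length n = 2
Each step either:
  - Splits a nonterminal into two (n-1 such steps)
  - Converts a nonterminal to terminal (n such steps)
Total = (n-1) + n = 2n - 1
= 2(2) - 1
= 4 - 1
= 3

3


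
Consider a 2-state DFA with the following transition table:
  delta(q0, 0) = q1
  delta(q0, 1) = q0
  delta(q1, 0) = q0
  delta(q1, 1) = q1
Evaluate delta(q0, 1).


Looking up transition function:
delta(q0, 1) in the table
Row: q0, Column: 1
Result: q0

q0


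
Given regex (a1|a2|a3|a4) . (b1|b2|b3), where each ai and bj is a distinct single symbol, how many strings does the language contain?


First group: 4 alternatives
Second group: 3 alternatives
Concatenation: each choice from group 1 pairs with each from group 2
Total = 4 x 3 = 12

12


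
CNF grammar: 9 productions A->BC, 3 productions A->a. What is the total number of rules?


CNF allows two rule forms:
  A -> BC (binary): 9 rules
  A -> a (terminal): 3 rules
Total = 9 + 3 = 12

12


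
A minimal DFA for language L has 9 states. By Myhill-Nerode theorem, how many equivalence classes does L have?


Myhill-Nerode theorem:
Number of equivalence classes = number of states in minimal DFA
Minimal DFA states = 9
Therefore equivalence classes = 9

9


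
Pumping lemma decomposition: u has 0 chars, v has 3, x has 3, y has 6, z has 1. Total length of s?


|s| = |u| + |v| + |x| + |y| + |z|
= 0 + 3 + 3 + 6 + 1
= 3 + 3 + 7
= 6 + 7
= 13

13


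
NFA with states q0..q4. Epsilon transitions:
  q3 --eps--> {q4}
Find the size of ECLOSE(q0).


Starting from q0
Initialize closure = {q0}
q0 has no outgoing epsilon transitions -> nothing to add
Final closure: {q0}
Size = 1

1


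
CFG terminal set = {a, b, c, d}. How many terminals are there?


Terminal symbols: a, b, c, d
Counting each: a (#1), b (#2), c (#3), d (#4)
Total = 4

4


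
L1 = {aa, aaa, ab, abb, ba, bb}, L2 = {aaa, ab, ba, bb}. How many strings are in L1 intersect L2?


L1 = {aa, aaa, ab, abb, ba, bb}
L2 = {aaa, ab, ba, bb}
Checking each string in L1 against L2:
  'aa': in L2? No
  'aaa': in L2? Yes
  'ab': in L2? Yes
  'abb': in L2? No
  'ba': in L2? Yes
  'bb': in L2? Yes
Intersection = {aaa, ab, ba, bb}
|L1 ∩ L2| = 4

4


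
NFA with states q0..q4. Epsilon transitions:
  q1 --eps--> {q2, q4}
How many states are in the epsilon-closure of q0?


Starting from q0
Initialize closure = {q0}
q0 has no outgoing epsilon transitions -> nothing to add
Final closure: {q0}
Size = 1

1


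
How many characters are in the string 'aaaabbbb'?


String: 'aaaabbbb'
Counting characters:
  'a' appears 4 time(s)
  'b' appears 4 time(s)
Total length = 4 + 4 = 8

8


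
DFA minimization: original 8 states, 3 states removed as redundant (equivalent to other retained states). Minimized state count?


Original DFA: 8 states
Redundant states removed: 3
Minimized states = original - removed
= 8 - 3
= 5

5


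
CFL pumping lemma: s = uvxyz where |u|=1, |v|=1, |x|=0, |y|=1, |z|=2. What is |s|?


|s| = |u| + |v| + |x| + |y| + |z|
= 1 + 1 + 0 + 1 + 2
= 2 + 0 + 3
= 2 + 3
= 5

5


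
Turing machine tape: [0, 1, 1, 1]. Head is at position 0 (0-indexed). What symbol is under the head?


Tape: [0, 1, 1, 1]
Positions: 0 1 2 3
Values:    0 1 1 1
Head at position 0
tape[0] = 0

0


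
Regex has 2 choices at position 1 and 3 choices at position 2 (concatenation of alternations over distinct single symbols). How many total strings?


First group: 2 alternatives
Second group: 3 alternatives
Concatenation: each choice from group 1 pairs with each from group 2
Total = 2 x 3 = 6

6


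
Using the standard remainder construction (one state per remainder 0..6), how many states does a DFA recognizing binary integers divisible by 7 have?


Divisibility by 7 is tracked via the remainder mod 7: 0, 1, ..., 6
The construction assigns one state to each remainder
Number of remainders = 7

7


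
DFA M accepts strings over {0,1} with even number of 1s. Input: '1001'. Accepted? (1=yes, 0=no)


DFA has 2 states: q_even (start, accept=yes) and q_odd
Processing string '1001' character by character:
  Position 0: read '1', 1-count=1 -> q_odd
  Position 1: read '0', 1-count=1 -> q_odd (no change)
  Position 2: read '0', 1-count=1 -> q_odd (no change)
  Position 3: read '1', 1-count=2 -> q_even
Final state: q_even, total 1s = 2 (even); the DFA requires an even count -> accept

1


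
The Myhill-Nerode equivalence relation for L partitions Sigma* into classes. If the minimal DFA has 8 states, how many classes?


Myhill-Nerode theorem:
Number of equivalence classes = number of states in minimal DFA
Minimal DFA states = 8
Therefore equivalence classes = 8

8


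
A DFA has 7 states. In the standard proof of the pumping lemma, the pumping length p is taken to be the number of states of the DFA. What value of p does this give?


Pumping lemma for regular languages (standard proof):
Take p = |Q|, the number of DFA states.
Any string of length >= |Q| passes through |Q|+1 states while reading its first |Q| symbols,
so by pigeonhole some state repeats, giving the loop that can be pumped.
Here |Q| = 7
Therefore the proof uses p = 7

7


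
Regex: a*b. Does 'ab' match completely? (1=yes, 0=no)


Pattern: a*b
String: 'ab'
Pattern requires: zero or more 'a's followed by exactly one 'b'
Found 1 leading 'a's
Remaining: 'b'
Remaining is exactly 'b' -> match
Result: 1

1


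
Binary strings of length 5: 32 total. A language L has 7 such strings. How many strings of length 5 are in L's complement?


Alphabet: {0,1}
String length: 5
Total strings of length 5 = 2^5 = 32
Strings in L = 7
Complement = total - |L|
= 32 - 7
= 25

25


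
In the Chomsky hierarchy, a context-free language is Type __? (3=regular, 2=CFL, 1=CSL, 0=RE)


Chomsky hierarchy levels:
  Type 3: Regular (DFA/NFA/regex)
  Type 2: Context-free (PDA)
  Type 1: Context-sensitive
  Type 0: Recursively enumerable (TM)
'context-free' corresponds to Type 2

2


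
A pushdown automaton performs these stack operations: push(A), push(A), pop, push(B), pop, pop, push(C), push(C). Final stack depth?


Tracing stack operations:
  push(A) -> stack = [A], depth=1
  push(A) -> stack = [A,A], depth=2
  pop -> removed A, stack = [A], depth=1
  push(B) -> stack = [A,B], depth=2
  pop -> removed B, stack = [A], depth=1
  pop -> removed A, stack = [], depth=0
  push(C) -> stack = [C], depth=1
  push(C) -> stack = [C,C], depth=2
Final depth = 2

2


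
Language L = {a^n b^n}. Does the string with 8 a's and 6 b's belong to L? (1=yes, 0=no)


Language requires equal numbers of a's and b's
PDA pushes for each 'a', pops for each 'b'
Number of a's = 8
Number of b's = 6
8 != 6 -> Reject

0


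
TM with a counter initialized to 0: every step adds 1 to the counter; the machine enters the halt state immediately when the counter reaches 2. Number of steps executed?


Counter starts at 0. Counting sequence:
  Step 1: counter = 1
  Step 2: counter = 2
Counter reached 2 -> halt
Total steps = 2

2


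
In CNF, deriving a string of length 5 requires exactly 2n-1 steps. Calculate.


Chomsky Normal Form derivation:
String length n = 5
Each step either:
  - Splits a nonterminal into two (n-1 such steps)
  - Converts a nonterminal to terminal (n such steps)
Total = (n-1) + n = 2n - 1
= 2(5) - 1
= 10 - 1
= 9

9


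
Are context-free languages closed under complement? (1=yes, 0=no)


CFL closure properties:
  Closed under: union, concatenation, Kleene star
  NOT closed under: intersection, complement
Operation 'complement' is in not-closed list -> No (not closed)

0


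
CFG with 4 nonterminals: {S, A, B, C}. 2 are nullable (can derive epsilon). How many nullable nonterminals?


Nonterminals: {S, A, B, C}
A nonterminal is nullable if it can derive epsilon
Counting nullable nonterminals: 2
Total nullable = 2

2


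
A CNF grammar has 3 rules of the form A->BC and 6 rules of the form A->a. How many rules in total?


CNF allows two rule forms:
  A -> BC (binary): 3 rules
  A -> a (terminal): 6 rules
Total = 3 + 6 = 9

9


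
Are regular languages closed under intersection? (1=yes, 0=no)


Regular languages are closed under:
- Union (DFA product construction)
- Intersection (DFA product construction)
- Complement (swap accept/reject states)
- Concatenation (NFA construction)
- Kleene star (NFA construction)
intersection is in this list
Therefore: closed

1


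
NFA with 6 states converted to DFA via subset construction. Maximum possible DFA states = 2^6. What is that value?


NFA has 6 states
Subset construction: each DFA state = subset of NFA states
Maximum subsets = 2^6
2^6 = 64

64


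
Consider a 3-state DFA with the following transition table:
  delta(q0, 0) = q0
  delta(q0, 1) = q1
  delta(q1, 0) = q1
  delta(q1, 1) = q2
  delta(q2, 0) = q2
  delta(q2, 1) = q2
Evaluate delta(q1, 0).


Looking up transition function:
delta(q1, 0) in the table
Row: q1, Column: 0
Result: q1

q1


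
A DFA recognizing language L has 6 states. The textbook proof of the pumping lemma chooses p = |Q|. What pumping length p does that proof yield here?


Pumping lemma for regular languages (standard proof):
Take p = |Q|, the number of DFA states.
Any string of length >= |Q| passes through |Q|+1 states while reading its first |Q| symbols,
so by pigeonhole some state repeats, giving the loop that can be pumped.
Here |Q| = 6
Therefore the proof uses p = 6

6


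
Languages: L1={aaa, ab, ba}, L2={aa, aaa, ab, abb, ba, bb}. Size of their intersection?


L1 = {aaa, ab, ba}
L2 = {aa, aaa, ab, abb, ba, bb}
Checking each string in L1 against L2:
  'aaa': in L2? Yes
  'ab': in L2? Yes
  'ba': in L2? Yes
Intersection = {aaa, ab, ba}
|L1 ∩ L2| = 3

3


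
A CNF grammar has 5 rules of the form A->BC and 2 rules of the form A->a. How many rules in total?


CNF allows two rule forms:
  A -> BC (binary): 5 rules
  A -> a (terminal): 2 rules
Total = 5 + 2 = 7

7


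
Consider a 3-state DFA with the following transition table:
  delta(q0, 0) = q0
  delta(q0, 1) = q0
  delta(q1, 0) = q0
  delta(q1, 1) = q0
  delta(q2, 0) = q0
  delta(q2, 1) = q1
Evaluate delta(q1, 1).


Looking up transition function:
delta(q1, 1) in the table
Row: q1, Column: 1
Result: q0

q0


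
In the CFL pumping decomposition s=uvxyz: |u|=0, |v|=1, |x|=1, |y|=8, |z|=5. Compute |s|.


|s| = |u| + |v| + |x| + |y| + |z|
= 0 + 1 + 1 + 8 + 5
= 1 + 1 + 13
= 2 + 13
= 15

15


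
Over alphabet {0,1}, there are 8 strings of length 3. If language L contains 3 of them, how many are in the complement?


Alphabet: {0,1}
String length: 3
Total strings of length 3 = 2^3 = 8
Strings in L = 3
Complement = total - |L|
= 8 - 3
= 5

5


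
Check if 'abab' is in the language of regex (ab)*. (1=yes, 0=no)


Pattern: (ab)*
String: 'abab'
Pattern requires: zero or more repetitions of 'ab'
Pairs: ['ab', 'ab']
All pairs are 'ab'? Yes
Result: 1

1


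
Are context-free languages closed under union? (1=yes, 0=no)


CFL closure properties:
  Closed under: union, concatenation, Kleene star
  NOT closed under: intersection, complement
Operation 'union' is in closed list -> Yes (closed)

1


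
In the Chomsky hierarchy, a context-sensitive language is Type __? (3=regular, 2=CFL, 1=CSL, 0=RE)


Chomsky hierarchy levels:
  Type 3: Regular (DFA/NFA/regex)
  Type 2: Context-free (PDA)
  Type 1: Context-sensitive
  Type 0: Recursively enumerable (TM)
'context-sensitive' corresponds to Type 1

1


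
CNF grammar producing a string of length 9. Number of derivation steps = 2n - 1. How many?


Chomsky Normal Form derivation:
String length n = 9
Each step either:
  - Splits a nonterminal into two (n-1 such steps)
  - Converts a nonterminal to terminal (n such steps)
Total = (n-1) + n = 2n - 1
= 2(9) - 1
= 18 - 1
= 17

17


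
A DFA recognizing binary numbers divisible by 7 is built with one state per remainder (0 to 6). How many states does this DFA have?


Divisibility by 7 is tracked via the remainder mod 7: 0, 1, ..., 6
The construction assigns one state to each remainder
Number of remainders = 7

7


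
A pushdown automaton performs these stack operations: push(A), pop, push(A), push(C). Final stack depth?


Tracing stack operations:
  push(A) -> stack = [A], depth=1
  pop -> removed A, stack = [], depth=0
  push(A) -> stack = [A], depth=1
  push(C) -> stack = [A,C], depth=2
Final depth = 2

2


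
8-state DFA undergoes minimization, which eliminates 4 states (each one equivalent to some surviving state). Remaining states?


Original DFA: 8 states
Redundant states removed: 4
Minimized states = original - removed
= 8 - 4
= 4

4


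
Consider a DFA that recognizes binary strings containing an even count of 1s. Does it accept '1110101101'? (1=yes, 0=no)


DFA has 2 states: q_even (start, accept=yes) and q_odd
Processing string '1110101101' character by character:
  Position 0: read '1', 1-count=1 -> q_odd
  Position 1: read '1', 1-count=2 -> q_even
  Position 2: read '1', 1-count=3 -> q_odd
  Position 3: read '0', 1-count=3 -> q_odd (no change)
  Position 4: read '1', 1-count=4 -> q_even
  Position 5: read '0', 1-count=4 -> q_even (no change)
  Position 6: read '1', 1-count=5 -> q_odd
  Position 7: read '1', 1-count=6 -> q_even
  Position 8: read '0', 1-count=6 -> q_even (no change)
  Position 9: read '1', 1-count=7 -> q_odd
Final state: q_odd, total 1s = 7 (odd); the DFA requires an even count -> reject

0


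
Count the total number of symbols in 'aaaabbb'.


String: 'aaaabbb'
Counting characters:
  'a' appears 4 time(s)
  'b' appears 3 time(s)
Total length = 4 + 3 = 7

7


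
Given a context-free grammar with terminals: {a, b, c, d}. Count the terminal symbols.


Terminal symbols: a, b, c, d
Counting each: a (#1), b (#2), c (#3), d (#4)
Total = 4

4


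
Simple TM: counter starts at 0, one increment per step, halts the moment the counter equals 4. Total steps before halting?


Counter starts at 0. Counting sequence:
  Step 1: counter = 1
  Step 2: counter = 2
  Step 3: counter = 3
  Step 4: counter = 4
Counter reached 4 -> halt
Total steps = 4

4


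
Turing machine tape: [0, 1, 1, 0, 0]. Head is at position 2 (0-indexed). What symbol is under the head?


Tape: [0, 1, 1, 0, 0]
Positions: 0 1 2 3 4
Values:    0 1 1 0 0
Head at position 2
tape[2] = 1

1


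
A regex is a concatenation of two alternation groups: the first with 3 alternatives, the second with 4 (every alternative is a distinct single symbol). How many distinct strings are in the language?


First group: 3 alternatives
Second group: 4 alternatives
Concatenation: each choice from group 1 pairs with each from group 2
Total = 3 x 4 = 12

12


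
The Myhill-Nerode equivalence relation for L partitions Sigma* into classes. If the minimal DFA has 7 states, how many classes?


Myhill-Nerode theorem:
Number of equivalence classes = number of states in minimal DFA
Minimal DFA states = 7
Therefore equivalence classes = 7

7


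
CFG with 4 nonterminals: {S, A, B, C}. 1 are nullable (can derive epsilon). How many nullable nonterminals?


Nonterminals: {S, A, B, C}
A nonterminal is nullable if it can derive epsilon
Counting nullable nonterminals: 1
Total nullable = 1

1


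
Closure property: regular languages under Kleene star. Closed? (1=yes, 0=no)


Regular languages are closed under:
- Union (DFA product construction)
- Intersection (DFA product construction)
- Complement (swap accept/reject states)
- Concatenation (NFA construction)
- Kleene star (NFA construction)
Kleene star is in this list
Therefore: closed

1


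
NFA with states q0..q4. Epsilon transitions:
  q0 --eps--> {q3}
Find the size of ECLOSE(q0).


Starting from q0
Initialize closure = {q0}
Follow epsilon from q0 -> add q3
Final closure: {q0, q3}
Size = 2

2


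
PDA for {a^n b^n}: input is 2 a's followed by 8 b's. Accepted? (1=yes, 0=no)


Language requires equal numbers of a's and b's
PDA pushes for each 'a', pops for each 'b'
Number of a's = 2
Number of b's = 8
2 != 8 -> Reject

0


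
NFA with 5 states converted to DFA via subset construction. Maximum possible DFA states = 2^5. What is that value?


NFA has 5 states
Subset construction: each DFA state = subset of NFA states
Maximum subsets = 2^5
2^5 = 32

32


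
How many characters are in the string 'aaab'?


String: 'aaab'
Counting characters:
  'a' appears 3 time(s)
  'b' appears 1 time(s)
Total length = 3 + 1 = 4

4


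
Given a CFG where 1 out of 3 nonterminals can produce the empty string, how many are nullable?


Nonterminals: {S, A, B}
A nonterminal is nullable if it can derive epsilon
Counting nullable nonterminals: 1
Total nullable = 1

1


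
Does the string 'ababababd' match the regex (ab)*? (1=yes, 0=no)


Pattern: (ab)*
String: 'ababababd'
Pattern requires: zero or more repetitions of 'ab'
Length 9 is odd -> cannot be (ab)* -> no match
Result: 0

0
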